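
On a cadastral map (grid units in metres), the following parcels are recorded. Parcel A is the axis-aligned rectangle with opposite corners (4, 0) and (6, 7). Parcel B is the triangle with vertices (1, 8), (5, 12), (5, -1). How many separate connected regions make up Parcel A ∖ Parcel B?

2

Parcel A ∖ Parcel B splits into 2 disjoint pieces (area 7, area 0.3472).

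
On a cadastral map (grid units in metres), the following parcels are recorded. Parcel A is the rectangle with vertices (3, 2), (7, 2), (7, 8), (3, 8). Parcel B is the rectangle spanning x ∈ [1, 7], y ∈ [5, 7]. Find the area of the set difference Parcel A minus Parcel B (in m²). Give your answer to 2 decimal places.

16.00

|Parcel A∩Parcel B|: x∈[3,7], y∈[5,7] → 4·2 = 8.
|Parcel A| = 24.
|Parcel A ∖ Parcel B| = |Parcel A| − |Parcel A∩Parcel B| = 24 − 8 = 16.00.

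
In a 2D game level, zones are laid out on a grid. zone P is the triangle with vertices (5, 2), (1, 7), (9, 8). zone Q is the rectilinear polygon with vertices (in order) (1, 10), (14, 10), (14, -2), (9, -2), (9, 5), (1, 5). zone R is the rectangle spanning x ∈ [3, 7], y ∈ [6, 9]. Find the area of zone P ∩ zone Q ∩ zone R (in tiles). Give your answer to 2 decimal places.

6.00

The intersection is the polygon with vertices (7,7.75), (7,6), (3,6), (3,7.25).
By the shoelace formula its area is 6.00.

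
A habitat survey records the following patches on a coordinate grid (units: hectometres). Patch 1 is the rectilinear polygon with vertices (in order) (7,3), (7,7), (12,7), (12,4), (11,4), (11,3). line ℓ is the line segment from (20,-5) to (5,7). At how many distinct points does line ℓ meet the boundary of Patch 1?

The segment meets the boundary at (10,3), (7,5.4).

2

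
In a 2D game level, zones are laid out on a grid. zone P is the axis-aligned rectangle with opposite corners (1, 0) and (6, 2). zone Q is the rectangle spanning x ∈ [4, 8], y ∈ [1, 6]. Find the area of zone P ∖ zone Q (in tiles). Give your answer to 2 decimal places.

|zone P∩zone Q|: x∈[4,6], y∈[1,2] → 2·1 = 2.
|zone P| = 10.
|zone P ∖ zone Q| = |zone P| − |zone P∩zone Q| = 10 − 2 = 8.00.

8.00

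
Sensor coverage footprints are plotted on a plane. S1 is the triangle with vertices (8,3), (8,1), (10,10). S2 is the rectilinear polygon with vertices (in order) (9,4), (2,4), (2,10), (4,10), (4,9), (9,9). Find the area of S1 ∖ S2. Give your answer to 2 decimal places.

|S1| = 2, |S1∩S2| = 0.6429.
|S1 ∖ S2| = |S1| − |S1∩S2| = 2 − 0.6429 = 1.36.

1.36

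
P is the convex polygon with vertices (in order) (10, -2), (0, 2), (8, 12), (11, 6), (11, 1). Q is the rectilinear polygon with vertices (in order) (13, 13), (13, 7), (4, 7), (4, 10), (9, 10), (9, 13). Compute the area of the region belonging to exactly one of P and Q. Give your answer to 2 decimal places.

95.20

|P| = 83.5, |Q| = 39, |P∩Q| = 13.65.
|P △ Q| = |P| + |Q| − 2·|P∩Q| = 83.5 + 39 − 27.3 = 95.20.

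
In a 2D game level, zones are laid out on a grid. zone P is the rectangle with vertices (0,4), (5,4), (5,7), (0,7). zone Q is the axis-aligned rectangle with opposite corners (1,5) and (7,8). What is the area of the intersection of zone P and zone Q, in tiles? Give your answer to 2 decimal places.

|zone P∩zone Q|: x∈[1,5], y∈[5,7] → 4·2 = 8.

8.00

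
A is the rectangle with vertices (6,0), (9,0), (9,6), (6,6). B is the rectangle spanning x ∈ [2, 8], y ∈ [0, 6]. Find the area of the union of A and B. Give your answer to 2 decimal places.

42.00

By inclusion–exclusion:
Individual areas: |A| = 18, |B| = 36.
|A∩B|: x∈[6,8], y∈[0,6] → 2·6 = 12.
|A ∪ B| = 54 − 12 = 42.00.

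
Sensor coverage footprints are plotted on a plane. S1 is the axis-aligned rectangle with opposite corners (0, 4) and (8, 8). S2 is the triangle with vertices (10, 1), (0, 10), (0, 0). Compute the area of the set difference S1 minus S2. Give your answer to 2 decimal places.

|S1| = 32, |S1∩S2| = 17.7778.
|S1 ∖ S2| = |S1| − |S1∩S2| = 32 − 17.7778 = 14.22.

14.22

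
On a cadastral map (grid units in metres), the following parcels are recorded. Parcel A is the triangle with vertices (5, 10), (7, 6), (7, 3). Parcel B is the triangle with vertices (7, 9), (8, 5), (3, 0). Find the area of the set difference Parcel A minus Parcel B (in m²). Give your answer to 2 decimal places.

1.04

|Parcel A| = 3, |Parcel A∩Parcel B| = 1.9605.
|Parcel A ∖ Parcel B| = |Parcel A| − |Parcel A∩Parcel B| = 3 − 1.9605 = 1.04.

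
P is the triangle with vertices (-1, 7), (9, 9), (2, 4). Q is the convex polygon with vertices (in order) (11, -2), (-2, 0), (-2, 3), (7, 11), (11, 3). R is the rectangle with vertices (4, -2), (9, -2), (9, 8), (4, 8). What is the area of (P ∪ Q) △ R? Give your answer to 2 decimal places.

66.06

|P ∪ Q| = 108.6352.
|(P ∪ Q) ∩ R| = 46.2885.
|(P ∪ Q) △ R| = 108.6352 + 50 − 92.5769 = 66.06.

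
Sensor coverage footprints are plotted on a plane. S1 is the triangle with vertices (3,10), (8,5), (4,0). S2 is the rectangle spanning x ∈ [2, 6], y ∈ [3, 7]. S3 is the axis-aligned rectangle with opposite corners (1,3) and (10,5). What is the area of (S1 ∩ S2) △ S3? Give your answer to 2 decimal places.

18.40

|S1 ∩ S2| = 10.
|(S1 ∩ S2) ∩ S3| = 4.8.
|(S1 ∩ S2) △ S3| = 10 + 18 − 9.6 = 18.40.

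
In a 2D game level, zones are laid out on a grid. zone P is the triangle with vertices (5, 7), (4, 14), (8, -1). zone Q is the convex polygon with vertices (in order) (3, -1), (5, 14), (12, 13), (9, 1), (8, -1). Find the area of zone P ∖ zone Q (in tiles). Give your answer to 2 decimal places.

0.56

|zone P| = 6.5, |zone P∩zone Q| = 5.9397.
|zone P ∖ zone Q| = |zone P| − |zone P∩zone Q| = 6.5 − 5.9397 = 0.56.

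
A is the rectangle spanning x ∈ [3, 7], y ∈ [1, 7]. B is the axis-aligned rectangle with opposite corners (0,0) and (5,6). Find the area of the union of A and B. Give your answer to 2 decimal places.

44.00

By inclusion–exclusion:
Individual areas: |A| = 24, |B| = 30.
|A∩B|: x∈[3,5], y∈[1,6] → 2·5 = 10.
|A ∪ B| = 54 − 10 = 44.00.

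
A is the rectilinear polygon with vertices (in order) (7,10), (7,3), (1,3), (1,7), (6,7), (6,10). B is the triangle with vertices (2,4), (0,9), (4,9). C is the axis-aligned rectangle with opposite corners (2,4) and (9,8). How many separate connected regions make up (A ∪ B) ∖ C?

(A ∪ B) ∖ C splits into 2 disjoint pieces (area 14.05, area 2).

2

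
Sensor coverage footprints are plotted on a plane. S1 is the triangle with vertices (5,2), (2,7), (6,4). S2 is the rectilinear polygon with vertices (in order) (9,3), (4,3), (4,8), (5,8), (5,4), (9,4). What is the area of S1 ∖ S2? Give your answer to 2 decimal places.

|S1| = 5.5, |S1∩S2| = 2.7417.
|S1 ∖ S2| = |S1| − |S1∩S2| = 5.5 − 2.7417 = 2.76.

2.76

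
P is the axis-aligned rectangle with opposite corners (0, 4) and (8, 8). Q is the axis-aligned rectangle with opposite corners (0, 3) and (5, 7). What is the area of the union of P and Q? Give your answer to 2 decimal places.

37.00

By inclusion–exclusion:
Individual areas: |P| = 32, |Q| = 20.
|P∩Q|: x∈[0,5], y∈[4,7] → 5·3 = 15.
|P ∪ Q| = 52 − 15 = 37.00.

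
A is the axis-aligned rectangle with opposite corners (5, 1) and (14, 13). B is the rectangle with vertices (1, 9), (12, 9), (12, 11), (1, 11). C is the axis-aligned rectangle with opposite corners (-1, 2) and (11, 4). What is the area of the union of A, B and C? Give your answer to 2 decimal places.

By inclusion–exclusion:
Individual areas: |A| = 108, |B| = 22, |C| = 24.
|A∩B|: x∈[5,12], y∈[9,11] → 7·2 = 14.
|A∩C|: x∈[5,11], y∈[2,4] → 6·2 = 12.
|B∩C| = 0 (no overlap).
|A∩B∩C| = 0.
|A ∪ B ∪ C| = 154 − 26 + 0 = 128.00.

128.00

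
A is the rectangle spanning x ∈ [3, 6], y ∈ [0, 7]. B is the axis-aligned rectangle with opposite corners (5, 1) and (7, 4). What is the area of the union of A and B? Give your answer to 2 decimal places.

By inclusion–exclusion:
Individual areas: |A| = 21, |B| = 6.
|A∩B|: x∈[5,6], y∈[1,4] → 1·3 = 3.
|A ∪ B| = 27 − 3 = 24.00.

24.00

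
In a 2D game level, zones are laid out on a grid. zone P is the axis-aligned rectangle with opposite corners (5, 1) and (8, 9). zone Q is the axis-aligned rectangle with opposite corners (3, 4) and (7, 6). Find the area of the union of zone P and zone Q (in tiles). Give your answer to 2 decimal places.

28.00

By inclusion–exclusion:
Individual areas: |zone P| = 24, |zone Q| = 8.
|zone P∩zone Q|: x∈[5,7], y∈[4,6] → 2·2 = 4.
|zone P ∪ zone Q| = 32 − 4 = 28.00.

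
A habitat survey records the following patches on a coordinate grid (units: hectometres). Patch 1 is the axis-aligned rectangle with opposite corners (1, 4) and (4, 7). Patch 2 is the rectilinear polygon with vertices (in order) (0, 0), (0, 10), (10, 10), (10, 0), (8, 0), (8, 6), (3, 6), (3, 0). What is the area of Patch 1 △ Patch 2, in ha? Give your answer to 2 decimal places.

|Patch 1| = 9, |Patch 2| = 70, |Patch 1∩Patch 2| = 7.
|Patch 1 △ Patch 2| = |Patch 1| + |Patch 2| − 2·|Patch 1∩Patch 2| = 9 + 70 − 14 = 65.00.

65.00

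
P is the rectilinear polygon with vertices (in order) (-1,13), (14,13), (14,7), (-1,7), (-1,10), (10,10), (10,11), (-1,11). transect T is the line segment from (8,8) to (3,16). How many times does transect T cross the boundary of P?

3

The segment meets the boundary at (4.875,13), (6.125,11), (6.75,10).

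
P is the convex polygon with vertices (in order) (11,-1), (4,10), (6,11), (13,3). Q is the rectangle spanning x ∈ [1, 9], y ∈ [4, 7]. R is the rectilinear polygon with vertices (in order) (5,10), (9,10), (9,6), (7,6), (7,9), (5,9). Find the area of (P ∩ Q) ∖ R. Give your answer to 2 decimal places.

|P ∩ Q| = 6.4091.
|(P ∩ Q) ∩ R| = 2.
|(P ∩ Q) ∖ R| = 6.4091 − 2 = 4.41.

4.41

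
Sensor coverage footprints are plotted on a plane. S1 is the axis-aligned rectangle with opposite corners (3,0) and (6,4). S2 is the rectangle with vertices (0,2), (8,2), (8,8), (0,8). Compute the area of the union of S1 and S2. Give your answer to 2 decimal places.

By inclusion–exclusion:
Individual areas: |S1| = 12, |S2| = 48.
|S1∩S2|: x∈[3,6], y∈[2,4] → 3·2 = 6.
|S1 ∪ S2| = 60 − 6 = 54.00.

54.00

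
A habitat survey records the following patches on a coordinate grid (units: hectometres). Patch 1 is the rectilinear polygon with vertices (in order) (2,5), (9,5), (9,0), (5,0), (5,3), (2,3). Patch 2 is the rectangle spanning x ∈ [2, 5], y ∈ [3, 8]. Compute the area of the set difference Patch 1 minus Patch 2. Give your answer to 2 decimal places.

20.00

|Patch 1| = 26, |Patch 1∩Patch 2| = 6.
|Patch 1 ∖ Patch 2| = |Patch 1| − |Patch 1∩Patch 2| = 26 − 6 = 20.00.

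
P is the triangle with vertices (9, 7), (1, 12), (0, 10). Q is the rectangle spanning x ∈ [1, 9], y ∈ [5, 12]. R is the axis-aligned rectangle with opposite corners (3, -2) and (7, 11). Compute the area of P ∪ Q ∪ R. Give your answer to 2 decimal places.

By inclusion–exclusion:
Individual areas: |P| = 10.5, |Q| = 56, |R| = 52.
|P∩Q| = 9.3333.
|P∩R| = 4.6667.
|Q∩R|: x∈[3,7], y∈[5,11] → 4·6 = 24.
|P∩Q∩R| = 4.6667.
|P ∪ Q ∪ R| = 118.5 − 38 + 4.6667 = 85.17.

85.17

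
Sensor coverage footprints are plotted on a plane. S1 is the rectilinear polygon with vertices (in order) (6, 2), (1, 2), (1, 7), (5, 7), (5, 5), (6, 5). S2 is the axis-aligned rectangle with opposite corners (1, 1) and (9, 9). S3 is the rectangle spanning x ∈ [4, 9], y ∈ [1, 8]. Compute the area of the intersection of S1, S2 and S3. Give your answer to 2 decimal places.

8.00

The intersection is the polygon with vertices (5,7), (5,5), (6,5), (6,2), (4,2), (4,7).
By the shoelace formula its area is 8.00.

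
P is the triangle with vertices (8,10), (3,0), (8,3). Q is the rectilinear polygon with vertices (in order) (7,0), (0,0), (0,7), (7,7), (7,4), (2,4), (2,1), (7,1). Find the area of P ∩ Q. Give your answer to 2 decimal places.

4.33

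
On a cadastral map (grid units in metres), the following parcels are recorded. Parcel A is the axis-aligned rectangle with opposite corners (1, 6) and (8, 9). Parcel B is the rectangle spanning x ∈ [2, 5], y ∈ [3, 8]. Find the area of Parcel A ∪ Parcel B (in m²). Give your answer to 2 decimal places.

By inclusion–exclusion:
Individual areas: |Parcel A| = 21, |Parcel B| = 15.
|Parcel A∩Parcel B|: x∈[2,5], y∈[6,8] → 3·2 = 6.
|Parcel A ∪ Parcel B| = 36 − 6 = 30.00.

30.00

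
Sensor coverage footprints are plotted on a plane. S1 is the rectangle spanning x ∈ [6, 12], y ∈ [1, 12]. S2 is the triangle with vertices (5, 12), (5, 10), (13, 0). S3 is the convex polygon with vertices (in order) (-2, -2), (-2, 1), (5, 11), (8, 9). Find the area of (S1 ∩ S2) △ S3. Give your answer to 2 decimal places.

|S1 ∩ S2| = 6.
|(S1 ∩ S2) ∩ S3| = 1.807.
|(S1 ∩ S2) △ S3| = 6 + 37 − 3.614 = 39.39.

39.39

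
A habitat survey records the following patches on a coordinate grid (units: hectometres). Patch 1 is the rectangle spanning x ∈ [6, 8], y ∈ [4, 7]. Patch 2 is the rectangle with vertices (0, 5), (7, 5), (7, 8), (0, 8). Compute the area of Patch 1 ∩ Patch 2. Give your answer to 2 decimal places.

2.00

|Patch 1∩Patch 2|: x∈[6,7], y∈[5,7] → 1·2 = 2.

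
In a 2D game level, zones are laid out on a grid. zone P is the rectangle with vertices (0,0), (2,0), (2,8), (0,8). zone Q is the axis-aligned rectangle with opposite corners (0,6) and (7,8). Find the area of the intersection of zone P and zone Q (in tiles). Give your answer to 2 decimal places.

|zone P∩zone Q|: x∈[0,2], y∈[6,8] → 2·2 = 4.

4.00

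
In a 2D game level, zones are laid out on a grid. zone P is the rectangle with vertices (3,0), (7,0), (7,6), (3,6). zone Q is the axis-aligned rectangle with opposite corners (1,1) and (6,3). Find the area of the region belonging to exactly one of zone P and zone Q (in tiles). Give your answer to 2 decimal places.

22.00

|zone P∩zone Q|: x∈[3,6], y∈[1,3] → 3·2 = 6.
|zone P △ zone Q| = |zone P| + |zone Q| − 2·|zone P∩zone Q| = 24 + 10 − 12 = 22.00.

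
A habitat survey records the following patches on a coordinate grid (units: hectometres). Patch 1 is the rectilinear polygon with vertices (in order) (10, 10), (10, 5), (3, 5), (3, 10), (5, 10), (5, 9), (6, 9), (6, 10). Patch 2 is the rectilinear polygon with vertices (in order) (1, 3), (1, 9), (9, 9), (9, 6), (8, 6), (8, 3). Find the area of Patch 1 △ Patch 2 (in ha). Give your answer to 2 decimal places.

|Patch 1| = 34, |Patch 2| = 45, |Patch 1∩Patch 2| = 23.
|Patch 1 △ Patch 2| = |Patch 1| + |Patch 2| − 2·|Patch 1∩Patch 2| = 34 + 45 − 46 = 33.00.

33.00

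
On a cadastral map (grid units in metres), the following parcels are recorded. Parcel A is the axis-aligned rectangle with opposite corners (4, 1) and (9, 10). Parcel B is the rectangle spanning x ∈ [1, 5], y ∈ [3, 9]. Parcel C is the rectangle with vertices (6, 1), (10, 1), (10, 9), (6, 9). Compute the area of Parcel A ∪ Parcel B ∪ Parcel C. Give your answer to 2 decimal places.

By inclusion–exclusion:
Individual areas: |Parcel A| = 45, |Parcel B| = 24, |Parcel C| = 32.
|Parcel A∩Parcel B|: x∈[4,5], y∈[3,9] → 1·6 = 6.
|Parcel A∩Parcel C|: x∈[6,9], y∈[1,9] → 3·8 = 24.
|Parcel B∩Parcel C| = 0 (no overlap).
|Parcel A∩Parcel B∩Parcel C| = 0.
|Parcel A ∪ Parcel B ∪ Parcel C| = 101 − 30 + 0 = 71.00.

71.00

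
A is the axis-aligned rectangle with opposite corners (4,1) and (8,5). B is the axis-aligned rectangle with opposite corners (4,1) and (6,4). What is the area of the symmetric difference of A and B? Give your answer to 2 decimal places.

10.00

|A∩B|: x∈[4,6], y∈[1,4] → 2·3 = 6.
|A △ B| = |A| + |B| − 2·|A∩B| = 16 + 6 − 12 = 10.00.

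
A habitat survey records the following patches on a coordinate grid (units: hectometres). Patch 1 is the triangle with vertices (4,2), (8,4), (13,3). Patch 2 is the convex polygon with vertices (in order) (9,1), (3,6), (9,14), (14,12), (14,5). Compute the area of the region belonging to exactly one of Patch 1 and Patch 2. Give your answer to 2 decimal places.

|Patch 1| = 7, |Patch 2| = 89, |Patch 1∩Patch 2| = 5.1264.
|Patch 1 △ Patch 2| = |Patch 1| + |Patch 2| − 2·|Patch 1∩Patch 2| = 7 + 89 − 10.2529 = 85.75.

85.75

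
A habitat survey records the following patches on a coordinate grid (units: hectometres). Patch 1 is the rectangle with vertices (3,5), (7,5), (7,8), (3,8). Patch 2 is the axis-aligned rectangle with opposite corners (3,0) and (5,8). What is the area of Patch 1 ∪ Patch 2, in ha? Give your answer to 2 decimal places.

By inclusion–exclusion:
Individual areas: |Patch 1| = 12, |Patch 2| = 16.
|Patch 1∩Patch 2|: x∈[3,5], y∈[5,8] → 2·3 = 6.
|Patch 1 ∪ Patch 2| = 28 − 6 = 22.00.

22.00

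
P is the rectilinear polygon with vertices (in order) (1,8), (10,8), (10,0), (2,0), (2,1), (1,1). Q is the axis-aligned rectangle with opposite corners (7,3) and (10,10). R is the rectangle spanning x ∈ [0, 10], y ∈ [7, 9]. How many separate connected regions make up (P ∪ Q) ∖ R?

2

(P ∪ Q) ∖ R splits into 2 disjoint pieces (area 3, area 62).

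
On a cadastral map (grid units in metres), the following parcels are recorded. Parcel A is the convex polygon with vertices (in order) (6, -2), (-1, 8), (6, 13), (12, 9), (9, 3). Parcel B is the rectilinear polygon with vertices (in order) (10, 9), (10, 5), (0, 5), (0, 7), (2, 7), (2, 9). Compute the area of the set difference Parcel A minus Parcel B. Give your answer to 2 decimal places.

63.86

|Parcel A| = 99, |Parcel A∩Parcel B| = 35.1357.
|Parcel A ∖ Parcel B| = |Parcel A| − |Parcel A∩Parcel B| = 99 − 35.1357 = 63.86.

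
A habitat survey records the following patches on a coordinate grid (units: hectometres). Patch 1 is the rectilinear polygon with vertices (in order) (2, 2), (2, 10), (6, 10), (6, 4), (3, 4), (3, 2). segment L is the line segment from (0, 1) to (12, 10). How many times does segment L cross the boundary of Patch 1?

4

The segment meets the boundary at (6,5.5), (4,4), (3,3.25), (2,2.5).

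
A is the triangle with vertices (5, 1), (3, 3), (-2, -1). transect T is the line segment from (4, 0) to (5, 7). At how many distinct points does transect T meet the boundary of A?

2

The segment meets the boundary at (4.25,1.75), (4.106,0.745).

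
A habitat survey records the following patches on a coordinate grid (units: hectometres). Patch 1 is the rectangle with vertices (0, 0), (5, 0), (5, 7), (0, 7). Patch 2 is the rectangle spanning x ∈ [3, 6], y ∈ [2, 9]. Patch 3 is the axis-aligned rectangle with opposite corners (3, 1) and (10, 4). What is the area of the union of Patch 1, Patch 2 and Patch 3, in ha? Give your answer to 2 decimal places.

By inclusion–exclusion:
Individual areas: |Patch 1| = 35, |Patch 2| = 21, |Patch 3| = 21.
|Patch 1∩Patch 2|: x∈[3,5], y∈[2,7] → 2·5 = 10.
|Patch 1∩Patch 3|: x∈[3,5], y∈[1,4] → 2·3 = 6.
|Patch 2∩Patch 3|: x∈[3,6], y∈[2,4] → 3·2 = 6.
|Patch 1∩Patch 2∩Patch 3| = 4.
|Patch 1 ∪ Patch 2 ∪ Patch 3| = 77 − 22 + 4 = 59.00.

59.00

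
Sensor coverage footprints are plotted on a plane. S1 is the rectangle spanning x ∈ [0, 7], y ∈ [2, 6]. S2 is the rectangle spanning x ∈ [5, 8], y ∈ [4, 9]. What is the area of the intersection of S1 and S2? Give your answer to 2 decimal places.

|S1∩S2|: x∈[5,7], y∈[4,6] → 2·2 = 4.

4.00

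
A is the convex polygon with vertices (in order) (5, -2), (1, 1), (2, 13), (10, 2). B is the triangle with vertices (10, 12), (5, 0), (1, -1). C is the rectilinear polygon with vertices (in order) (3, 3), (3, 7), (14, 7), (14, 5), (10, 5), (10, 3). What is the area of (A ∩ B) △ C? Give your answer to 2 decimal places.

|A ∩ B| = 15.9224.
|(A ∩ B) ∩ C| = 6.6745.
|(A ∩ B) △ C| = 15.9224 + 36 − 13.349 = 38.57.

38.57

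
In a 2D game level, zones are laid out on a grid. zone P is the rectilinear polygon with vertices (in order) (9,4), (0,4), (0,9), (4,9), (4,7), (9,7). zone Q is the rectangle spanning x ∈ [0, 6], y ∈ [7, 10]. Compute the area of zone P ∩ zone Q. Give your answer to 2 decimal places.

8.00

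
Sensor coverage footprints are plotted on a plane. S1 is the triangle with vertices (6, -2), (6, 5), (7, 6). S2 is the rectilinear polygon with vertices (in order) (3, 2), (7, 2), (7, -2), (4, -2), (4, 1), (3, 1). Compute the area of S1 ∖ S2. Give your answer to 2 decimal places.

|S1| = 3.5, |S1∩S2| = 1.
|S1 ∖ S2| = |S1| − |S1∩S2| = 3.5 − 1 = 2.50.

2.50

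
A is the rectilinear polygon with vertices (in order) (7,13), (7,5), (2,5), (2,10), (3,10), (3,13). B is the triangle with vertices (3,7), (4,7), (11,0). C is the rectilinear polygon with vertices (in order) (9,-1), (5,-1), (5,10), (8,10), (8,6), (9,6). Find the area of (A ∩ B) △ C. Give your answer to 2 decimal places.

|A ∩ B| = 1.7143.
|(A ∩ B) ∩ C| = 0.4643.
|(A ∩ B) △ C| = 1.7143 + 40 − 0.9286 = 40.79.

40.79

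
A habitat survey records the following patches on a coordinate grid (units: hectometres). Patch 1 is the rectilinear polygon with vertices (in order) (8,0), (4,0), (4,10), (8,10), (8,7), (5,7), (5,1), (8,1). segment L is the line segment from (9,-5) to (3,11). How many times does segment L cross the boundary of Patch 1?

The segment meets the boundary at (4,8.333), (5,5.667), (6.75,1), (7.125,0).

4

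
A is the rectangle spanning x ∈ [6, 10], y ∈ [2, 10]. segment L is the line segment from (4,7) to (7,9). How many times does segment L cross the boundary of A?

The segment meets the boundary at (6,8.333).

1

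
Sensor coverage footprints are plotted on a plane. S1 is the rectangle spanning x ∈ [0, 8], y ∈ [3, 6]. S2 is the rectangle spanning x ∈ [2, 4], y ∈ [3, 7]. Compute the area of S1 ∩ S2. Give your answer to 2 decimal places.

6.00

|S1∩S2|: x∈[2,4], y∈[3,6] → 2·3 = 6.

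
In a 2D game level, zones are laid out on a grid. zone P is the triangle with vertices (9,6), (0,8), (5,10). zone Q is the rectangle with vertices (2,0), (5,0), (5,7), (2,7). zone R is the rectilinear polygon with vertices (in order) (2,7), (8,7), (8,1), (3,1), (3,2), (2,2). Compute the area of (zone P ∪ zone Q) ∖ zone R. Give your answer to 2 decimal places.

16.64

|zone P ∪ zone Q| = 34.9722.
|(zone P ∪ zone Q) ∩ zone R| = 18.3333.
|(zone P ∪ zone Q) ∖ zone R| = 34.9722 − 18.3333 = 16.64.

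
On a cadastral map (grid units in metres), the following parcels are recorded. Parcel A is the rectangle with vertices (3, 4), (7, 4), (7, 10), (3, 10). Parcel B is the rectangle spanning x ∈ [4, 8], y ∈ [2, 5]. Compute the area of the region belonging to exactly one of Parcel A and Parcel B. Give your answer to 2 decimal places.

|Parcel A∩Parcel B|: x∈[4,7], y∈[4,5] → 3·1 = 3.
|Parcel A △ Parcel B| = |Parcel A| + |Parcel B| − 2·|Parcel A∩Parcel B| = 24 + 12 − 6 = 30.00.

30.00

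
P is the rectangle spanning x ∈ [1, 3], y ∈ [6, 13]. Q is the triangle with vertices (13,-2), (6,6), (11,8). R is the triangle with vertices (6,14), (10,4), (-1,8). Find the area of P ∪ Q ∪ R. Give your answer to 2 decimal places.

74.81

By inclusion–exclusion:
Individual areas: |P| = 14, |Q| = 27, |R| = 47.
|P∩Q| = 0.
|P∩R| = 7.3247.
|Q∩R| = 5.8655.
|P∩Q∩R| = 0.
|P ∪ Q ∪ R| = 88 − 13.1902 + 0 = 74.81.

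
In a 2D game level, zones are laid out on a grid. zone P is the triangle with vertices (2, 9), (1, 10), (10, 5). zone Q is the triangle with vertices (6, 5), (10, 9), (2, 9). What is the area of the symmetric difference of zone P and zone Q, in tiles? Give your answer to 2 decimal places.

15.18

|zone P| = 2, |zone Q| = 16, |zone P∩zone Q| = 1.4095.
|zone P △ zone Q| = |zone P| + |zone Q| − 2·|zone P∩zone Q| = 2 + 16 − 2.819 = 15.18.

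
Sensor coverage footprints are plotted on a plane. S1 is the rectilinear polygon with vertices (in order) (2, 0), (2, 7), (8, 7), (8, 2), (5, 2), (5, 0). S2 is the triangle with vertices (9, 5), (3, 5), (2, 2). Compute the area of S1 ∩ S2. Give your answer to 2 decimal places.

8.79

The intersection is the polygon with vertices (8,4.571), (2,2), (3,5), (8,5).
By the shoelace formula its area is 8.79.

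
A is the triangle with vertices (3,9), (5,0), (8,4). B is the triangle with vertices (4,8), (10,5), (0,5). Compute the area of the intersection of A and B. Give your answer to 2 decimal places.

The intersection is the polygon with vertices (3.333,7.5), (4,8), (7,5), (3.889,5).
By the shoelace formula its area is 5.64.

5.64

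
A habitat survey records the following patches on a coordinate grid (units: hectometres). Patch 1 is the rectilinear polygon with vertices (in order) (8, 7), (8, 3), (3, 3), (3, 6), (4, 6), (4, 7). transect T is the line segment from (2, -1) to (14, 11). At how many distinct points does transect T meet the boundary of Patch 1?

The segment meets the boundary at (8,5), (6,3).

2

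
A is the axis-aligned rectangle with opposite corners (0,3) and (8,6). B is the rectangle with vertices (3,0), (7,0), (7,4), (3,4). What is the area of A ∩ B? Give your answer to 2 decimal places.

|A∩B|: x∈[3,7], y∈[3,4] → 4·1 = 4.

4.00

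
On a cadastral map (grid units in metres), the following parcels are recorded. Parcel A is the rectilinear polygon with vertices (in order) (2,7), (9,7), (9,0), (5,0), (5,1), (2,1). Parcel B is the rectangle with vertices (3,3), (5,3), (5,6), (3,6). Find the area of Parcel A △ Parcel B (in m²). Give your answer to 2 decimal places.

40.00

|Parcel A| = 46, |Parcel B| = 6, |Parcel A∩Parcel B| = 6.
|Parcel A △ Parcel B| = |Parcel A| + |Parcel B| − 2·|Parcel A∩Parcel B| = 46 + 6 − 12 = 40.00.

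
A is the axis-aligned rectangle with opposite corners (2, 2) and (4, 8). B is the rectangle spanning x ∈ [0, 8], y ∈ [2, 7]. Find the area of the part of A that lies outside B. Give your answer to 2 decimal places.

2.00

|A∩B|: x∈[2,4], y∈[2,7] → 2·5 = 10.
|A| = 12.
|A ∖ B| = |A| − |A∩B| = 12 − 10 = 2.00.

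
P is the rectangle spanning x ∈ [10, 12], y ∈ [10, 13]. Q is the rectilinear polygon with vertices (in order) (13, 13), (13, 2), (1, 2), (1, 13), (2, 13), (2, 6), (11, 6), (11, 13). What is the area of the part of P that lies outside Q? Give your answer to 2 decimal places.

3.00

|P| = 6, |P∩Q| = 3.
|P ∖ Q| = |P| − |P∩Q| = 6 − 3 = 3.00.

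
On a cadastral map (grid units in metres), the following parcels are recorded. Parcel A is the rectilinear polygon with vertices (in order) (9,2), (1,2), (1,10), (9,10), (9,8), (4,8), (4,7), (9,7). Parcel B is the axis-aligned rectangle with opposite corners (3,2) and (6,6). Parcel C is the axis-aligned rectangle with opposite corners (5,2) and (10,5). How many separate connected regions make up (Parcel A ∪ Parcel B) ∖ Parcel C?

1

(Parcel A ∪ Parcel B) ∖ Parcel C is a single connected region.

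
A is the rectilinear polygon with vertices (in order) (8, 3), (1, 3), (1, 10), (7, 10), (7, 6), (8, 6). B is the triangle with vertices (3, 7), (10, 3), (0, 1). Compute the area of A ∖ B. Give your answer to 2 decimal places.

|A| = 45, |A∩B| = 16.8571.
|A ∖ B| = |A| − |A∩B| = 45 − 16.8571 = 28.14.

28.14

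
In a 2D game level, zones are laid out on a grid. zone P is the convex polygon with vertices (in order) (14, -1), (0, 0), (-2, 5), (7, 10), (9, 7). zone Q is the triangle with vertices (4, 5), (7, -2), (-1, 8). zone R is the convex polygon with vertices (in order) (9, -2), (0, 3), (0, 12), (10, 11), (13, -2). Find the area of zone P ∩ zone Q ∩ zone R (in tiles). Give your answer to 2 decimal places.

The intersection is the polygon with vertices (0.354,6.308), (1.115,6.731), (4,5), (6.337,-0.453), (6.197,-0.443), (5.4,0).
By the shoelace formula its area is 11.52.

11.52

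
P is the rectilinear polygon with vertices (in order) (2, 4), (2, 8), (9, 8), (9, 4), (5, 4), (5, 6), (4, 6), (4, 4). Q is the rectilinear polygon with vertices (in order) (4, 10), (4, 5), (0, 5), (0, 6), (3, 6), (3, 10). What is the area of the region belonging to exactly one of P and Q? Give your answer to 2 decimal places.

|P| = 26, |Q| = 8, |P∩Q| = 4.
|P △ Q| = |P| + |Q| − 2·|P∩Q| = 26 + 8 − 8 = 26.00.

26.00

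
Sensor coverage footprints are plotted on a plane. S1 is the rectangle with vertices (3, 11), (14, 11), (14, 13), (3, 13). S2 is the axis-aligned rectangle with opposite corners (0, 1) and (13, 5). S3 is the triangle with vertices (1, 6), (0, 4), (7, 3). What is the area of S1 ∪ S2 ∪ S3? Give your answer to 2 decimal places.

By inclusion–exclusion:
Individual areas: |S1| = 22, |S2| = 52, |S3| = 7.5.
|S1∩S2| = 0 (no overlap).
|S1∩S3| = 0.
|S2∩S3| = 6.25.
|S1∩S2∩S3| = 0.
|S1 ∪ S2 ∪ S3| = 81.5 − 6.25 + 0 = 75.25.

75.25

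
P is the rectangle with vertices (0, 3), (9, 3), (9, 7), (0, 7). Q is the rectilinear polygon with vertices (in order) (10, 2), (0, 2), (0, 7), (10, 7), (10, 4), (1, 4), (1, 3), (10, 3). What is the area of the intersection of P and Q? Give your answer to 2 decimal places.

28.00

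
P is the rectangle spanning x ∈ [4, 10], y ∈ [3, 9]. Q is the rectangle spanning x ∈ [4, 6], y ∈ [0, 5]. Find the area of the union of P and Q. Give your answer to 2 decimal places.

42.00

By inclusion–exclusion:
Individual areas: |P| = 36, |Q| = 10.
|P∩Q|: x∈[4,6], y∈[3,5] → 2·2 = 4.
|P ∪ Q| = 46 − 4 = 42.00.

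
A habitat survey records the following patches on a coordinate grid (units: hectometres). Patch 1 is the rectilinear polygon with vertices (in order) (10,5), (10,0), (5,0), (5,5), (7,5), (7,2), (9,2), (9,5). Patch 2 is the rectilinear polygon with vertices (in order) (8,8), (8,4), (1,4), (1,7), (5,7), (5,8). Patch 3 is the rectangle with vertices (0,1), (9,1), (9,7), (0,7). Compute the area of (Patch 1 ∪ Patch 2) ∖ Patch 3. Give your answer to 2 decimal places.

|Patch 1 ∪ Patch 2| = 41.
|(Patch 1 ∪ Patch 2) ∩ Patch 3| = 29.
|(Patch 1 ∪ Patch 2) ∖ Patch 3| = 41 − 29 = 12.00.

12.00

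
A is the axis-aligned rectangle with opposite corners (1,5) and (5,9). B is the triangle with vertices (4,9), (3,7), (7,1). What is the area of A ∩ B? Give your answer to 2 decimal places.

4.33

The intersection is the polygon with vertices (5,5), (4.333,5), (3,7), (4,9), (5,6.333).
By the shoelace formula its area is 4.33.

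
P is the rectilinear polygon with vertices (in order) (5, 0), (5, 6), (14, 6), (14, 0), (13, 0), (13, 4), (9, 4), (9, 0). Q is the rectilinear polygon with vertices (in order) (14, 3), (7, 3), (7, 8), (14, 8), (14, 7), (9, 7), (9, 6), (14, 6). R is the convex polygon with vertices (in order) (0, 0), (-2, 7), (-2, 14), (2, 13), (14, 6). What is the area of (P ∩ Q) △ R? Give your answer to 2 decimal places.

115.05

|P ∩ Q| = 17.
|(P ∩ Q) ∩ R| = 10.4762.
|(P ∩ Q) △ R| = 17 + 119 − 20.9524 = 115.05.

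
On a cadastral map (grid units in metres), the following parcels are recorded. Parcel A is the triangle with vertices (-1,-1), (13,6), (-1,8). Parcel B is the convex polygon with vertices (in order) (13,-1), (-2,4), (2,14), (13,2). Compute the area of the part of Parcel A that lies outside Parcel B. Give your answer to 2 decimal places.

|Parcel A| = 63, |Parcel A∩Parcel B| = 46.0979.
|Parcel A ∖ Parcel B| = |Parcel A| − |Parcel A∩Parcel B| = 63 − 46.0979 = 16.90.

16.90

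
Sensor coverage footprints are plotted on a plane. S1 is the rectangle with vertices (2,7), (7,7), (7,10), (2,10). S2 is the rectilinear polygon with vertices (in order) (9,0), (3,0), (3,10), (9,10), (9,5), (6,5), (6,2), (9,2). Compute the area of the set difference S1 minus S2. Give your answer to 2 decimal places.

3.00

|S1| = 15, |S1∩S2| = 12.
|S1 ∖ S2| = |S1| − |S1∩S2| = 15 − 12 = 3.00.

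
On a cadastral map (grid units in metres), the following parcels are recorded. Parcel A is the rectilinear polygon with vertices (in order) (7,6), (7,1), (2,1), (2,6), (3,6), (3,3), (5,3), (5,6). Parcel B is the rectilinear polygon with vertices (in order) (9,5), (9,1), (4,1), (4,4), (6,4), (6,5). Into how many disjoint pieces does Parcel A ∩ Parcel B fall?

Parcel A ∩ Parcel B is a single connected region.

1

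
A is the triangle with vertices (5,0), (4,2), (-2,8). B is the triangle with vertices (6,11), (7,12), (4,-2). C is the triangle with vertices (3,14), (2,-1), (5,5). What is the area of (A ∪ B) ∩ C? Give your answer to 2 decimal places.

The region (A ∪ B) ∩ C is the polygon with vertices (2.274,3.115), (2.312,3.688), (3.667,2.333), (3.409,1.818).
By the shoelace formula its area is 0.87.

0.87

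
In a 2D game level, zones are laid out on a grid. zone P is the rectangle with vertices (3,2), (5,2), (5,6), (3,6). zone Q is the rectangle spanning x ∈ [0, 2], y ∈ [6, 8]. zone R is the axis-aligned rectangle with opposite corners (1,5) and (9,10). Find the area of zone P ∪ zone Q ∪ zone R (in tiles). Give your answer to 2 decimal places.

By inclusion–exclusion:
Individual areas: |zone P| = 8, |zone Q| = 4, |zone R| = 40.
|zone P∩zone Q| = 0 (no overlap).
|zone P∩zone R|: x∈[3,5], y∈[5,6] → 2·1 = 2.
|zone Q∩zone R|: x∈[1,2], y∈[6,8] → 1·2 = 2.
|zone P∩zone Q∩zone R| = 0.
|zone P ∪ zone Q ∪ zone R| = 52 − 4 + 0 = 48.00.

48.00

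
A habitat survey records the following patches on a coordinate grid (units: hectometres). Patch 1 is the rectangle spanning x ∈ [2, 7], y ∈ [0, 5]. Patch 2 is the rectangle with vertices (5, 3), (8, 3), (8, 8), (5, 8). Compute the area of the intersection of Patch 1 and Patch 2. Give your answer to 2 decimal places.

|Patch 1∩Patch 2|: x∈[5,7], y∈[3,5] → 2·2 = 4.

4.00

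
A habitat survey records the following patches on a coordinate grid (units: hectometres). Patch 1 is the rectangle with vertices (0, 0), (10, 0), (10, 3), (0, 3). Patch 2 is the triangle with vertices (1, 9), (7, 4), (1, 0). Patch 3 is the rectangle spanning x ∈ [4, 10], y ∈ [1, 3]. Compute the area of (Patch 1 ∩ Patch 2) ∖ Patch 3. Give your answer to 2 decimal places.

6.00

|Patch 1 ∩ Patch 2| = 6.75.
|(Patch 1 ∩ Patch 2) ∩ Patch 3| = 0.75.
|(Patch 1 ∩ Patch 2) ∖ Patch 3| = 6.75 − 0.75 = 6.00.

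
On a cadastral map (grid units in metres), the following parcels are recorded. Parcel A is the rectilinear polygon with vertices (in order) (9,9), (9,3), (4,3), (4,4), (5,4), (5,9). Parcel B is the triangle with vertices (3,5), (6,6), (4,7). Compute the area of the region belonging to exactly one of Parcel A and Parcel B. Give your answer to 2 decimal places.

|Parcel A| = 25, |Parcel B| = 2.5, |Parcel A∩Parcel B| = 0.4167.
|Parcel A △ Parcel B| = |Parcel A| + |Parcel B| − 2·|Parcel A∩Parcel B| = 25 + 2.5 − 0.8333 = 26.67.

26.67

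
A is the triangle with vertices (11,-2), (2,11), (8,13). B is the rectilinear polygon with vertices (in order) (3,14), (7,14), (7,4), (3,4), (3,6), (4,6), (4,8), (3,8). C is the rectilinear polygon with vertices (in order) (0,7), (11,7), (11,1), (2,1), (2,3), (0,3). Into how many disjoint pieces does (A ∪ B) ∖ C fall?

(A ∪ B) ∖ C splits into 2 disjoint pieces (area 37.3222, area 2.2154).

2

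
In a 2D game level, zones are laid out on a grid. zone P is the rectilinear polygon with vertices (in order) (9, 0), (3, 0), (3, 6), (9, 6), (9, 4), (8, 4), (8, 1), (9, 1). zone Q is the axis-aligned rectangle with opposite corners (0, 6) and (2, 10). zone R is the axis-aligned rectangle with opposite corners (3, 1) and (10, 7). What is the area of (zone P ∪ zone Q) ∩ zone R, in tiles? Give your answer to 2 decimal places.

|zone P ∪ zone Q| = 41.
|(zone P ∪ zone Q) ∩ zone R| = 27.00.

27.00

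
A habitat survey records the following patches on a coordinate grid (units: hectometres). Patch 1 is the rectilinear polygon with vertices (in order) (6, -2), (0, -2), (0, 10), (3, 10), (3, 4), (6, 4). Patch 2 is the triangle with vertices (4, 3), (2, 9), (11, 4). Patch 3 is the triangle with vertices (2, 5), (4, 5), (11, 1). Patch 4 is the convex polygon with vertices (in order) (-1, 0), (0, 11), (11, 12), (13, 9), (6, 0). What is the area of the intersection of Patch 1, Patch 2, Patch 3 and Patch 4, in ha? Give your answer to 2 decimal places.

0.66

The intersection is the polygon with vertices (5.892,3.27), (4.25,4), (5.75,4), (6,3.857), (6,3.286).
By the shoelace formula its area is 0.66.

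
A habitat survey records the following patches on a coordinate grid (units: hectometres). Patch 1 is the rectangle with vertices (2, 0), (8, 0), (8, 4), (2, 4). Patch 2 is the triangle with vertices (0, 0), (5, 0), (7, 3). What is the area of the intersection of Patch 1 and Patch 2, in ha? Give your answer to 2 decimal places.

The intersection is the polygon with vertices (2,0.857), (7,3), (5,0), (2,0).
By the shoelace formula its area is 6.64.

6.64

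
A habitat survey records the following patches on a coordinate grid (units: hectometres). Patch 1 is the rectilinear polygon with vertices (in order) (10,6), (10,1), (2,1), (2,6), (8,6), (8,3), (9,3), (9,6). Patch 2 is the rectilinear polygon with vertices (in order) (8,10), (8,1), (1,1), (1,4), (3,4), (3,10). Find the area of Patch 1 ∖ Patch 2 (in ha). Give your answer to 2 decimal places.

|Patch 1| = 37, |Patch 1∩Patch 2| = 28.
|Patch 1 ∖ Patch 2| = |Patch 1| − |Patch 1∩Patch 2| = 37 − 28 = 9.00.

9.00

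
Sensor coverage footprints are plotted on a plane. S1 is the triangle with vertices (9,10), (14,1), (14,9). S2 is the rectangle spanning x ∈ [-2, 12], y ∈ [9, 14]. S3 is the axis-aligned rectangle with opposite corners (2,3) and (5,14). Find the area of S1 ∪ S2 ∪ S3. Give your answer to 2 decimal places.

106.18

By inclusion–exclusion:
Individual areas: |S1| = 20, |S2| = 70, |S3| = 33.
|S1∩S2| = 1.8222.
|S1∩S3| = 0.
|S2∩S3|: x∈[2,5], y∈[9,14] → 3·5 = 15.
|S1∩S2∩S3| = 0.
|S1 ∪ S2 ∪ S3| = 123 − 16.8222 + 0 = 106.18.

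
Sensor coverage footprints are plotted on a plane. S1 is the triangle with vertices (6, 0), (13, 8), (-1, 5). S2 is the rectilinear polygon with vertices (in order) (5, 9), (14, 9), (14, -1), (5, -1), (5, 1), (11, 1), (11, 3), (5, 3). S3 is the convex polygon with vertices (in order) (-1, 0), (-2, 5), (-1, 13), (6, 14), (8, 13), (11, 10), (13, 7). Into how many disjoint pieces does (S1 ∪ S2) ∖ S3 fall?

(S1 ∪ S2) ∖ S3 is a single connected region.

1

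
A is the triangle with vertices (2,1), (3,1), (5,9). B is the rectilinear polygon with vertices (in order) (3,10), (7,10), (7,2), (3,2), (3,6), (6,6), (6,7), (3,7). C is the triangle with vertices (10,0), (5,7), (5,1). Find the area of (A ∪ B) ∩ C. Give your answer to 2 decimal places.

|A ∪ B| = 30.7708.
|(A ∪ B) ∩ C| = 6.84.

6.84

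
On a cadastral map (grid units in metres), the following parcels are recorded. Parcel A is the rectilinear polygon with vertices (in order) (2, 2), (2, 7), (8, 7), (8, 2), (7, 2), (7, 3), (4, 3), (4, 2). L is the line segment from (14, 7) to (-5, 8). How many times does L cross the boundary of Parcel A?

The segment lies entirely outside Parcel A and never meets its boundary.

0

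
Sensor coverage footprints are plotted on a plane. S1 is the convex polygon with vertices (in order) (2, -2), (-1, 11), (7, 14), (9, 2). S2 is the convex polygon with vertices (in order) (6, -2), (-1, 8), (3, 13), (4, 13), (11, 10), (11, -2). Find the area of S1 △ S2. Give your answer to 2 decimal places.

|S1| = 102.5, |S2| = 124.5, |S1∩S2| = 80.6596.
|S1 △ S2| = |S1| + |S2| − 2·|S1∩S2| = 102.5 + 124.5 − 161.3192 = 65.68.

65.68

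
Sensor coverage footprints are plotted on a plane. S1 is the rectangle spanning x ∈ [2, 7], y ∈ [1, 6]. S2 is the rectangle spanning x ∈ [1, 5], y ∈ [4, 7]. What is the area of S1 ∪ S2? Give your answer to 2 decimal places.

By inclusion–exclusion:
Individual areas: |S1| = 25, |S2| = 12.
|S1∩S2|: x∈[2,5], y∈[4,6] → 3·2 = 6.
|S1 ∪ S2| = 37 − 6 = 31.00.

31.00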